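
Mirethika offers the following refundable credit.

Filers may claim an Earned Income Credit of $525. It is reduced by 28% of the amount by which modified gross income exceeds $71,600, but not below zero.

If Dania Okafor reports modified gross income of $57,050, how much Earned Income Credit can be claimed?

$525

Earned Income Credit: $57,050 is at or below the $71,600 threshold, so the full $525 applies.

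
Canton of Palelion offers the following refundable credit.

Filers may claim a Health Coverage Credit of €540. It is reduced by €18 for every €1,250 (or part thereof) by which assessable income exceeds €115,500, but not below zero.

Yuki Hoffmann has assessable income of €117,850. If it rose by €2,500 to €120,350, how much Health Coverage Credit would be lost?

At €117,850 — income exceeds €115,500 by €2,350, which is 2 full-or-partial €1,250 increments; reduction = 2 × €18 = €36, leaving €504.
At €120,350 — income exceeds €115,500 by €4,850, which is 4 full-or-partial €1,250 increments; reduction = 4 × €18 = €72, leaving €468.
Lost: €504 − €468 = €36.

€36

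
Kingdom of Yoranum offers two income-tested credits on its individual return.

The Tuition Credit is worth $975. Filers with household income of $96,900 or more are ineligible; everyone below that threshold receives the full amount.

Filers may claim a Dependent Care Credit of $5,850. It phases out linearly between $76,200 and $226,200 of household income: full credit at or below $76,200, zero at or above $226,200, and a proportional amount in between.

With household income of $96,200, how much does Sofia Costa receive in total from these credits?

Tuition Credit: $96,200 is below the $96,900 cutoff, so the full $975 applies.
Dependent Care Credit: $96,200 is $20,000 into a $150,000 phase-out range, leaving 130,000/150,000 of the credit: $5,850 × 130,000/150,000 = $5,070.
Total: $975 + $5,070 = $6,045.

$6,045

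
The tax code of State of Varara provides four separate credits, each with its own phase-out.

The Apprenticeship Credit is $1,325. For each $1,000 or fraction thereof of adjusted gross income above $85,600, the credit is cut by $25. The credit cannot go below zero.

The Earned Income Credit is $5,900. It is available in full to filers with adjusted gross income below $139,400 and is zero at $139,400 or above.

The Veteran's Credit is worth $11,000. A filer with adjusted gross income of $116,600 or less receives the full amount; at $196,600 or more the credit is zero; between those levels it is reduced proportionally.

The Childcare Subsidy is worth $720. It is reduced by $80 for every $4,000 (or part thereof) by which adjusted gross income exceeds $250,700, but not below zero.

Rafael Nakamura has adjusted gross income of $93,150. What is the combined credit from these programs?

$18,745

Apprenticeship Credit: income exceeds $85,600 by $7,550, which is 8 full-or-partial $1,000 increments; reduction = 8 × $25 = $200, leaving $1,125.
Earned Income Credit: $93,150 is below the $139,400 cutoff, so the full $5,900 applies.
Veteran's Credit: $93,150 is at or below the $116,600 threshold, so the full $11,000 applies.
Childcare Subsidy: $93,150 is at or below the $250,700 threshold, so the full $720 applies.
Total: $1,125 + $5,900 + $11,000 + $720 = $18,745.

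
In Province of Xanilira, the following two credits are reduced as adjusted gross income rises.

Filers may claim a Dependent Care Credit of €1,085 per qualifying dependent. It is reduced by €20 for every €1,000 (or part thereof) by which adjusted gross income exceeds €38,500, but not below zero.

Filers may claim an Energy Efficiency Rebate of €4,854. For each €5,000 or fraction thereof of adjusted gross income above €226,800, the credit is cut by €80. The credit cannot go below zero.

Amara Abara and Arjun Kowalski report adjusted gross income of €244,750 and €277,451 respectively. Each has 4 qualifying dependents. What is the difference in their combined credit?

Amara (€244,750): Dependent Care Credit: base = 4 × €1,085 = €4,340. income exceeds €38,500 by €206,250, which is 207 full-or-partial €1,000 increments; reduction = 207 × €20 = €4,140, leaving €200. Energy Efficiency Rebate: income exceeds €226,800 by €17,950, which is 4 full-or-partial €5,000 increments; reduction = 4 × €80 = €320, leaving €4,534. total €200 + €4,534 = €4,734
Arjun (€277,451): Dependent Care Credit: base = 4 × €1,085 = €4,340. income exceeds €38,500 by €238,951 → 239 increments × €20 = €4,780 ≥ base, so the credit is €0. Energy Efficiency Rebate: income exceeds €226,800 by €50,651, which is 11 full-or-partial €5,000 increments; reduction = 11 × €80 = €880, leaving €3,974. total €0 + €3,974 = €3,974
Difference: |€4,734 − €3,974| = €760.

€760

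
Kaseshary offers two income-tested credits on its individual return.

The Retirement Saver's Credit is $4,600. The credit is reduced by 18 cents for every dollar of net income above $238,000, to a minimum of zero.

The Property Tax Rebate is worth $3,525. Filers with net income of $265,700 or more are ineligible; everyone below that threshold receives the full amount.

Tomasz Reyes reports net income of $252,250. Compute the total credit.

$5,560

Retirement Saver's Credit: 18% of the $14,250 excess over $238,000 is $2,565; credit = $4,600 − $2,565 = $2,035.
Property Tax Rebate: $252,250 is below the $265,700 cutoff, so the full $3,525 applies.
Total: $2,035 + $3,525 = $5,560.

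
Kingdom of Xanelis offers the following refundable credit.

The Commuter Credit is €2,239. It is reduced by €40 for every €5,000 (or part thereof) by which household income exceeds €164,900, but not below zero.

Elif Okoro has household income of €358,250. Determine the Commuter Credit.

€679

Commuter Credit: income exceeds €164,900 by €193,350, which is 39 full-or-partial €5,000 increments; reduction = 39 × €40 = €1,560, leaving €679.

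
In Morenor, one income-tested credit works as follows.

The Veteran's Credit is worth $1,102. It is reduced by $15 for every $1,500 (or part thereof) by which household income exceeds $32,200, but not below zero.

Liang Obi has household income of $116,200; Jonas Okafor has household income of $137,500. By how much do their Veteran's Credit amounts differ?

$225

Liang ($116,200): Veteran's Credit: income exceeds $32,200 by $84,000, which is 56 full-or-partial $1,500 increments; reduction = 56 × $15 = $840, leaving $262.
Jonas ($137,500): Veteran's Credit: income exceeds $32,200 by $105,300, which is 71 full-or-partial $1,500 increments; reduction = 71 × $15 = $1,065, leaving $37.
Difference: |$262 − $37| = $225.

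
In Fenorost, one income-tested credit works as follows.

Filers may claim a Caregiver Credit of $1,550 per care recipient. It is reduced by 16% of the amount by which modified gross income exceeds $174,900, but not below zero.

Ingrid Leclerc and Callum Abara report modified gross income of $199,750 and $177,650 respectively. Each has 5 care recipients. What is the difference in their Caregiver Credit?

Ingrid ($199,750): Caregiver Credit: base = 5 × $1,550 = $7,750. 16% of the $24,850 excess over $174,900 is $3,976; credit = $7,750 − $3,976 = $3,774.
Callum ($177,650): Caregiver Credit: base = 5 × $1,550 = $7,750. 16% of the $2,750 excess over $174,900 is $440; credit = $7,750 − $440 = $7,310.
Difference: |$3,774 − $7,310| = $3,536.

$3,536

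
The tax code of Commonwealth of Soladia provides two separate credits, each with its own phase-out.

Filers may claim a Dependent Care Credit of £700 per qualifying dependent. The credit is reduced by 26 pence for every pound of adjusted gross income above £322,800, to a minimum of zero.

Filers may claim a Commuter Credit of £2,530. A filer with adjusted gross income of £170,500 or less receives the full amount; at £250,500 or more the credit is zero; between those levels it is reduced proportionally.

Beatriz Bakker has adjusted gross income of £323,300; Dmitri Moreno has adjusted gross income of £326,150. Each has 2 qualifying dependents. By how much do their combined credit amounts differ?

Beatriz (£323,300): Dependent Care Credit: base = 2 × £700 = £1,400. 26% of the £500 excess over £322,800 is £130; credit = £1,400 − £130 = £1,270. Commuter Credit: £323,300 is at or above £250,500, so the credit is £0. total £1,270 + £0 = £1,270
Dmitri (£326,150): Dependent Care Credit: base = 2 × £700 = £1,400. 26% of the £3,350 excess over £322,800 is £871; credit = £1,400 − £871 = £529. Commuter Credit: £326,150 is at or above £250,500, so the credit is £0. total £529 + £0 = £529
Difference: |£1,270 − £529| = £741.

£741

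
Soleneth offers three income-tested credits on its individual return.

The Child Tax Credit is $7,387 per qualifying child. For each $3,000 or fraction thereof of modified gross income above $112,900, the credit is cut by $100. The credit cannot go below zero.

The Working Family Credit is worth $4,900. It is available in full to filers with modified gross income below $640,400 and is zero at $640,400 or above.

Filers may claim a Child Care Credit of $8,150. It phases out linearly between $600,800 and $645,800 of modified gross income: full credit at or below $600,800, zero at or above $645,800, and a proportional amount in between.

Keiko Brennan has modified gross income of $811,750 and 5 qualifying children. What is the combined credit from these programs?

$13,635

Child Tax Credit: base = 5 × $7,387 = $36,935. income exceeds $112,900 by $698,850, which is 233 full-or-partial $3,000 increments; reduction = 233 × $100 = $23,300, leaving $13,635.
Working Family Credit: $811,750 meets or exceeds the $640,400 cutoff, so the credit is $0.
Child Care Credit: $811,750 is at or above $645,800, so the credit is $0.
Total: $13,635 + $0 + $0 = $13,635.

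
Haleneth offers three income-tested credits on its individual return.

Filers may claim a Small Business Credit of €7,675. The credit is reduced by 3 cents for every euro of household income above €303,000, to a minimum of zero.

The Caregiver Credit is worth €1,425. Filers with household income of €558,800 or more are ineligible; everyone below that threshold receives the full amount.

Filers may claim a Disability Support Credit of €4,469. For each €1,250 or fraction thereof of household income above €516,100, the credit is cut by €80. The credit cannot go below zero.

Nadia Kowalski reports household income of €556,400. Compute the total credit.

€3,327

Small Business Credit: 3% of the €253,400 excess over €303,000 is €7,602; credit = €7,675 − €7,602 = €73.
Caregiver Credit: €556,400 is below the €558,800 cutoff, so the full €1,425 applies.
Disability Support Credit: income exceeds €516,100 by €40,300, which is 33 full-or-partial €1,250 increments; reduction = 33 × €80 = €2,640, leaving €1,829.
Total: €73 + €1,425 + €1,829 = €3,327.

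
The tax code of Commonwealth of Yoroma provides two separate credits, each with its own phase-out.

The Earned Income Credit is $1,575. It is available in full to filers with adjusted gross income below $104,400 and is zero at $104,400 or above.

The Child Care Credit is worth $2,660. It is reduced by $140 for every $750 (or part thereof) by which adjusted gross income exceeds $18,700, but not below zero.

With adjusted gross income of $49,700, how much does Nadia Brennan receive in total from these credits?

Earned Income Credit: $49,700 is below the $104,400 cutoff, so the full $1,575 applies.
Child Care Credit: income exceeds $18,700 by $31,000 → 42 increments × $140 = $5,880 ≥ base, so the credit is $0.
Total: $1,575 + $0 = $1,575.

$1,575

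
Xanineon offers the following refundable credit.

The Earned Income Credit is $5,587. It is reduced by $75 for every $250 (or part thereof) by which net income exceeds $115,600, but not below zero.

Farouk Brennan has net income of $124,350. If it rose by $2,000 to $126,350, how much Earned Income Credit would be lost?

At $124,350 — income exceeds $115,600 by $8,750, which is 35 full-or-partial $250 increments; reduction = 35 × $75 = $2,625, leaving $2,962.
At $126,350 — income exceeds $115,600 by $10,750, which is 43 full-or-partial $250 increments; reduction = 43 × $75 = $3,225, leaving $2,362.
Lost: $2,962 − $2,362 = $600.

$600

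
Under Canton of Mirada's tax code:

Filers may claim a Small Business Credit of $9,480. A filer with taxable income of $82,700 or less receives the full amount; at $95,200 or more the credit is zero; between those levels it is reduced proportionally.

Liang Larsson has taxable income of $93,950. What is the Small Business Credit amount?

$948

Small Business Credit: $93,950 is $11,250 into a $12,500 phase-out range, leaving 1,250/12,500 of the credit: $9,480 × 1,250/12,500 = $948.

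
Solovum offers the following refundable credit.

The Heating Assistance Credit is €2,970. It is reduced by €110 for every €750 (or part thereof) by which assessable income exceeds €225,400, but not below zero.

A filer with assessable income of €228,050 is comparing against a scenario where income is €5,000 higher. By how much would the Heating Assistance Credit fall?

At €228,050 — income exceeds €225,400 by €2,650, which is 4 full-or-partial €750 increments; reduction = 4 × €110 = €440, leaving €2,530.
At €233,050 — income exceeds €225,400 by €7,650, which is 11 full-or-partial €750 increments; reduction = 11 × €110 = €1,210, leaving €1,760.
Lost: €2,530 − €1,760 = €770.

€770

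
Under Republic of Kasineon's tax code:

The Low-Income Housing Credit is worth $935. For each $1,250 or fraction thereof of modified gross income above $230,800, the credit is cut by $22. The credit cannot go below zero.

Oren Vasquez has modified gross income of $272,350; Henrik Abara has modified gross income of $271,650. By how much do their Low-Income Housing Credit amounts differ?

Oren ($272,350): Low-Income Housing Credit: income exceeds $230,800 by $41,550, which is 34 full-or-partial $1,250 increments; reduction = 34 × $22 = $748, leaving $187.
Henrik ($271,650): Low-Income Housing Credit: income exceeds $230,800 by $40,850, which is 33 full-or-partial $1,250 increments; reduction = 33 × $22 = $726, leaving $209.
Difference: |$187 − $209| = $22.

$22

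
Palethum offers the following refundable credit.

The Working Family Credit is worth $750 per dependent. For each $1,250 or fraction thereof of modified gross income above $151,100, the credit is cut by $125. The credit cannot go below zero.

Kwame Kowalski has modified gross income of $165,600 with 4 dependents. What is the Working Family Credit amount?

$1,500

Working Family Credit: base = 4 × $750 = $3,000. income exceeds $151,100 by $14,500, which is 12 full-or-partial $1,250 increments; reduction = 12 × $125 = $1,500, leaving $1,500.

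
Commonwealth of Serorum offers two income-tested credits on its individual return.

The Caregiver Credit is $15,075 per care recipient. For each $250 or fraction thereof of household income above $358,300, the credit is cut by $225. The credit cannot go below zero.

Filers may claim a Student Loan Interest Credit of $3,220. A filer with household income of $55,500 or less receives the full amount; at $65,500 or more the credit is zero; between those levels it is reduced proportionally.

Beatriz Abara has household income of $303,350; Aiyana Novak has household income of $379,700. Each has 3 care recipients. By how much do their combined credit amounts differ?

$19,350

Beatriz ($303,350): Caregiver Credit: base = 3 × $15,075 = $45,225. $303,350 is at or below the $358,300 threshold, so the full $45,225 applies. Student Loan Interest Credit: $303,350 is at or above $65,500, so the credit is $0. total $45,225 + $0 = $45,225
Aiyana ($379,700): Caregiver Credit: base = 3 × $15,075 = $45,225. income exceeds $358,300 by $21,400, which is 86 full-or-partial $250 increments; reduction = 86 × $225 = $19,350, leaving $25,875. Student Loan Interest Credit: $379,700 is at or above $65,500, so the credit is $0. total $25,875 + $0 = $25,875
Difference: |$45,225 − $25,875| = $19,350.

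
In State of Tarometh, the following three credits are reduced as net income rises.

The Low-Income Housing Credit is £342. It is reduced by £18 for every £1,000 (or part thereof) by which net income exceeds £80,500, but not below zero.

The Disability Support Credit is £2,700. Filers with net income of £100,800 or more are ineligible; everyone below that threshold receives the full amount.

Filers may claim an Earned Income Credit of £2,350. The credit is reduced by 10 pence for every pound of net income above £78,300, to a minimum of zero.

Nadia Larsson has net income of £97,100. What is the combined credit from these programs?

£3,206

Low-Income Housing Credit: income exceeds £80,500 by £16,600, which is 17 full-or-partial £1,000 increments; reduction = 17 × £18 = £306, leaving £36.
Disability Support Credit: £97,100 is below the £100,800 cutoff, so the full £2,700 applies.
Earned Income Credit: 10% of the £18,800 excess over £78,300 is £1,880; credit = £2,350 − £1,880 = £470.
Total: £36 + £2,700 + £470 = £3,206.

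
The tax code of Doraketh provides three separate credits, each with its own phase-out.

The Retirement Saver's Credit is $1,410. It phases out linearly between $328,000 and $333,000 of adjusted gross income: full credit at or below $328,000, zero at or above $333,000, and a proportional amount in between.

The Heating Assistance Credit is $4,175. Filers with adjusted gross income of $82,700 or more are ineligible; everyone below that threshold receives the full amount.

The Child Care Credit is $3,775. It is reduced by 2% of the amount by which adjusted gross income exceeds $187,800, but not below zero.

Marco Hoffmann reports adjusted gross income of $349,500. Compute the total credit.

$541

Retirement Saver's Credit: $349,500 is at or above $333,000, so the credit is $0.
Heating Assistance Credit: $349,500 meets or exceeds the $82,700 cutoff, so the credit is $0.
Child Care Credit: 2% of the $161,700 excess over $187,800 is $3,234; credit = $3,775 − $3,234 = $541.
Total: $0 + $0 + $541 = $541.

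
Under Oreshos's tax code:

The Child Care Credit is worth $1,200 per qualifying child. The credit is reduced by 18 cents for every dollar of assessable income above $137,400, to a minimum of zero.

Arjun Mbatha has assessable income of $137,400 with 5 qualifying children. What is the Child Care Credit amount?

Child Care Credit: base = 5 × $1,200 = $6,000. $137,400 is at or below the $137,400 threshold, so the full $6,000 applies.

$6,000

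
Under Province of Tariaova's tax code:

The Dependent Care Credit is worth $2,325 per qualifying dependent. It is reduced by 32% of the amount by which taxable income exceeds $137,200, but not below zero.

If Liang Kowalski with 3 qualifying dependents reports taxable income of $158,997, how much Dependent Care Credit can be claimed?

$0

Dependent Care Credit: base = 3 × $2,325 = $6,975. 32% of the $21,797 excess over $137,200 is $6,975.04 ≥ base, so the credit is $0.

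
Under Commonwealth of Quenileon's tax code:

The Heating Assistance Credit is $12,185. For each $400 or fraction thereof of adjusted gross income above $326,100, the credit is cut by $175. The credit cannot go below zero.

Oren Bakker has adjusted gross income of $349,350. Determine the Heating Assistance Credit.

Heating Assistance Credit: income exceeds $326,100 by $23,250, which is 59 full-or-partial $400 increments; reduction = 59 × $175 = $10,325, leaving $1,860.

$1,860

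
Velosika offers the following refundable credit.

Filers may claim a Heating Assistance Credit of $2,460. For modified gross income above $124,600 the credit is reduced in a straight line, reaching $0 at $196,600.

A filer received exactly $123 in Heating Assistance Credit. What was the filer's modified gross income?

$123 is 123/2,460 of the full $2,460, so 2,337/2,460 of the $72,000 range has been used: income = $124,600 + $72,000 × 2,337/2,460 = $193,000.

$193,000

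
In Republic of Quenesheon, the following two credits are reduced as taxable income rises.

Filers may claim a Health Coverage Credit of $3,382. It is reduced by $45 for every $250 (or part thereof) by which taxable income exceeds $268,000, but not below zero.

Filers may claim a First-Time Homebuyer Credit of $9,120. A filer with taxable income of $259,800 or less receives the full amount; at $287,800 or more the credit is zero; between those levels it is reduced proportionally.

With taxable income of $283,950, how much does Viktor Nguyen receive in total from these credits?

$1,756

Health Coverage Credit: income exceeds $268,000 by $15,950, which is 64 full-or-partial $250 increments; reduction = 64 × $45 = $2,880, leaving $502.
First-Time Homebuyer Credit: $283,950 is $24,150 into a $28,000 phase-out range, leaving 3,850/28,000 of the credit: $9,120 × 3,850/28,000 = $1,254.
Total: $502 + $1,254 = $1,756.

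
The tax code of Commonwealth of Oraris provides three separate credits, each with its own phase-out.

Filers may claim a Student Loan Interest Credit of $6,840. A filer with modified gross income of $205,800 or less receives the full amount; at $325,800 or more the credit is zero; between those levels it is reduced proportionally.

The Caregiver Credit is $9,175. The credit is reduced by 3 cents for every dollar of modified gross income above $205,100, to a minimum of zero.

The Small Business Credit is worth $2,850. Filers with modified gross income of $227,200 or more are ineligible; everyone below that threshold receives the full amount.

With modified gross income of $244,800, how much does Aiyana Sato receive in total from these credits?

$12,601

Student Loan Interest Credit: $244,800 is $39,000 into a $120,000 phase-out range, leaving 81,000/120,000 of the credit: $6,840 × 81,000/120,000 = $4,617.
Caregiver Credit: 3% of the $39,700 excess over $205,100 is $1,191; credit = $9,175 − $1,191 = $7,984.
Small Business Credit: $244,800 meets or exceeds the $227,200 cutoff, so the credit is $0.
Total: $4,617 + $7,984 + $0 = $12,601.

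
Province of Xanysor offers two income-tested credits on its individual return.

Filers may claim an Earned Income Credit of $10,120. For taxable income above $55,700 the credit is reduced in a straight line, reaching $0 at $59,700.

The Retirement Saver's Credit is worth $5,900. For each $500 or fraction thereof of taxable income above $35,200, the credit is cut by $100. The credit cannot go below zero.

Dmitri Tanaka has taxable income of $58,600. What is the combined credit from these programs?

Earned Income Credit: $58,600 is $2,900 into a $4,000 phase-out range, leaving 1,100/4,000 of the credit: $10,120 × 1,100/4,000 = $2,783.
Retirement Saver's Credit: income exceeds $35,200 by $23,400, which is 47 full-or-partial $500 increments; reduction = 47 × $100 = $4,700, leaving $1,200.
Total: $2,783 + $1,200 = $3,983.

$3,983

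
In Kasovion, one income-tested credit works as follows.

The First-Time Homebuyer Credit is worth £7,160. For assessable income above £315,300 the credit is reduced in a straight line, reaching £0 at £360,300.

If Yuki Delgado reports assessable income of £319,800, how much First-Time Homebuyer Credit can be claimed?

First-Time Homebuyer Credit: £319,800 is £4,500 into a £45,000 phase-out range, leaving 40,500/45,000 of the credit: £7,160 × 40,500/45,000 = £6,444.

£6,444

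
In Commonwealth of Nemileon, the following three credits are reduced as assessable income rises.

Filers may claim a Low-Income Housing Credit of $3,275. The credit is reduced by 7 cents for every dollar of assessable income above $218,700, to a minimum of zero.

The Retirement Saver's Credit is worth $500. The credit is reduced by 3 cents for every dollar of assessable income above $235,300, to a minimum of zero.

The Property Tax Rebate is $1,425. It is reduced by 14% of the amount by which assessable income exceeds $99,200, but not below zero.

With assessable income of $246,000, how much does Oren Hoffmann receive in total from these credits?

$1,543

Low-Income Housing Credit: 7% of the $27,300 excess over $218,700 is $1,911; credit = $3,275 − $1,911 = $1,364.
Retirement Saver's Credit: 3% of the $10,700 excess over $235,300 is $321; credit = $500 − $321 = $179.
Property Tax Rebate: 14% of the $146,800 excess over $99,200 is $20,552 ≥ base, so the credit is $0.
Total: $1,364 + $179 + $0 = $1,543.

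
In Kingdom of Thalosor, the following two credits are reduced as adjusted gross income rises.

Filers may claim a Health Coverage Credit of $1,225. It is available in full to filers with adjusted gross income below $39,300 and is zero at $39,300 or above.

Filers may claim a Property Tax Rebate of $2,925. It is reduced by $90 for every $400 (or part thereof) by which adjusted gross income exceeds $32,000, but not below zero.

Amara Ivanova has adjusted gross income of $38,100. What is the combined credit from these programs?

Health Coverage Credit: $38,100 is below the $39,300 cutoff, so the full $1,225 applies.
Property Tax Rebate: income exceeds $32,000 by $6,100, which is 16 full-or-partial $400 increments; reduction = 16 × $90 = $1,440, leaving $1,485.
Total: $1,225 + $1,485 = $2,710.

$2,710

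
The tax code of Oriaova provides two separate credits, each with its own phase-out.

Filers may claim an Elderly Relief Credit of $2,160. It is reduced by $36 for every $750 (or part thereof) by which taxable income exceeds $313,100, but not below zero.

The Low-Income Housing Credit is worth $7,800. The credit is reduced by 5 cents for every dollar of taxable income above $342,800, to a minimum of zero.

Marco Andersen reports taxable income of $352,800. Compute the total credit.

Elderly Relief Credit: income exceeds $313,100 by $39,700, which is 53 full-or-partial $750 increments; reduction = 53 × $36 = $1,908, leaving $252.
Low-Income Housing Credit: 5% of the $10,000 excess over $342,800 is $500; credit = $7,800 − $500 = $7,300.
Total: $252 + $7,300 = $7,552.

$7,552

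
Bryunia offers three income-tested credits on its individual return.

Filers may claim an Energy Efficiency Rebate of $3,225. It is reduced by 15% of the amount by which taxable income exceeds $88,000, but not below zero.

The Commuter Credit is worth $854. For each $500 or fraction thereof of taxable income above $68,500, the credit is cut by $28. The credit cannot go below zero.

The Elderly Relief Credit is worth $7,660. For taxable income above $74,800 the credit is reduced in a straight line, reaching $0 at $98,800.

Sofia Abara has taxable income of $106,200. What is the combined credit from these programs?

$495

Energy Efficiency Rebate: 15% of the $18,200 excess over $88,000 is $2,730; credit = $3,225 − $2,730 = $495.
Commuter Credit: income exceeds $68,500 by $37,700 → 76 increments × $28 = $2,128 ≥ base, so the credit is $0.
Elderly Relief Credit: $106,200 is at or above $98,800, so the credit is $0.
Total: $495 + $0 + $0 = $495.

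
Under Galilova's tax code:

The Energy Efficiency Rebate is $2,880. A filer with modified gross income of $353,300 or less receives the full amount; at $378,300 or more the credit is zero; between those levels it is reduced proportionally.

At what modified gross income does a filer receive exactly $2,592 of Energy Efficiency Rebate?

$2,592 is 2,592/2,880 of the full $2,880, so 288/2,880 of the $25,000 range has been used: income = $353,300 + $25,000 × 288/2,880 = $355,800.

$355,800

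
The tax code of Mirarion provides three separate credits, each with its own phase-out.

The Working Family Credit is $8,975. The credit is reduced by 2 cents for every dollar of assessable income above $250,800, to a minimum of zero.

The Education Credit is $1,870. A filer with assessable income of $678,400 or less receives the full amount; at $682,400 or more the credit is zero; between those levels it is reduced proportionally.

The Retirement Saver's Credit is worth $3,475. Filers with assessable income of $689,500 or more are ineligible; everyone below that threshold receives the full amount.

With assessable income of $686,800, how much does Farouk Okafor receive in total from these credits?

$3,730

Working Family Credit: 2% of the $436,000 excess over $250,800 is $8,720; credit = $8,975 − $8,720 = $255.
Education Credit: $686,800 is at or above $682,400, so the credit is $0.
Retirement Saver's Credit: $686,800 is below the $689,500 cutoff, so the full $3,475 applies.
Total: $255 + $0 + $3,475 = $3,730.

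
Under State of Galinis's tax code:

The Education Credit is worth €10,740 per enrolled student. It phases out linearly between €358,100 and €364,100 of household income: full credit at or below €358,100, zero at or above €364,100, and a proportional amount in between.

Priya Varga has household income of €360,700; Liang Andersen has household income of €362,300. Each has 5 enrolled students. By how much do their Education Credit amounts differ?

€14,320

Priya (€360,700): Education Credit: base = 5 × €10,740 = €53,700. €360,700 is €2,600 into a €6,000 phase-out range, leaving 3,400/6,000 of the credit: €53,700 × 3,400/6,000 = €30,430.
Liang (€362,300): Education Credit: base = 5 × €10,740 = €53,700. €362,300 is €4,200 into a €6,000 phase-out range, leaving 1,800/6,000 of the credit: €53,700 × 1,800/6,000 = €16,110.
Difference: |€30,430 − €16,110| = €14,320.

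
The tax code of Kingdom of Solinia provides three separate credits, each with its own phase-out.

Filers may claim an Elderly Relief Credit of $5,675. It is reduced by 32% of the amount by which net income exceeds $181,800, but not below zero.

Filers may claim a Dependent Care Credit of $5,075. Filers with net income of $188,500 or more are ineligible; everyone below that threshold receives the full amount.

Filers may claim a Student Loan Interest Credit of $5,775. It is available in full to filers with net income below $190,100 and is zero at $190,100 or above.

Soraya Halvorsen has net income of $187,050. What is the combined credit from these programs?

Elderly Relief Credit: 32% of the $5,250 excess over $181,800 is $1,680; credit = $5,675 − $1,680 = $3,995.
Dependent Care Credit: $187,050 is below the $188,500 cutoff, so the full $5,075 applies.
Student Loan Interest Credit: $187,050 is below the $190,100 cutoff, so the full $5,775 applies.
Total: $3,995 + $5,075 + $5,775 = $14,845.

$14,845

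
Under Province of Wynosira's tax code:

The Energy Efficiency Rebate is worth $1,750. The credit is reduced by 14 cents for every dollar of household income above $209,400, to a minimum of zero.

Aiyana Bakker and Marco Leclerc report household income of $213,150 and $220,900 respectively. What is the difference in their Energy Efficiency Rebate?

Aiyana ($213,150): Energy Efficiency Rebate: 14% of the $3,750 excess over $209,400 is $525; credit = $1,750 − $525 = $1,225.
Marco ($220,900): Energy Efficiency Rebate: 14% of the $11,500 excess over $209,400 is $1,610; credit = $1,750 − $1,610 = $140.
Difference: |$1,225 − $140| = $1,085.

$1,085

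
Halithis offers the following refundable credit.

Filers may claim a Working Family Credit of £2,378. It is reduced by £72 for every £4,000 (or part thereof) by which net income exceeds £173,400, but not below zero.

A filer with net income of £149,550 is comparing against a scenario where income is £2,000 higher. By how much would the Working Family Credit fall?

At £149,550 — £149,550 is at or below the £173,400 threshold, so the full £2,378 applies.
At £151,550 — £151,550 is at or below the £173,400 threshold, so the full £2,378 applies.
Lost: £2,378 − £2,378 = £0.

£0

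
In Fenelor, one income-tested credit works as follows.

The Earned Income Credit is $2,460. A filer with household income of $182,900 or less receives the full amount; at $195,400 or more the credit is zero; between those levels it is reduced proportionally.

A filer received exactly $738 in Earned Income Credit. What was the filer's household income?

$738 is 738/2,460 of the full $2,460, so 1,722/2,460 of the $12,500 range has been used: income = $182,900 + $12,500 × 1,722/2,460 = $191,650.

$191,650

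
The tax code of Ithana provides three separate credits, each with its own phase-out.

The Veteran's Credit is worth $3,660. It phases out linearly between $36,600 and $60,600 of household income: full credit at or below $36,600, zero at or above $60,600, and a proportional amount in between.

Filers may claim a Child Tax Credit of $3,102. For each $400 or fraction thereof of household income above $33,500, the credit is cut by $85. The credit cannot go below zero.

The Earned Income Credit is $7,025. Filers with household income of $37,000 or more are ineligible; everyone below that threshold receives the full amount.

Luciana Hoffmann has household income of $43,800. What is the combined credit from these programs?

$3,454

Veteran's Credit: $43,800 is $7,200 into a $24,000 phase-out range, leaving 16,800/24,000 of the credit: $3,660 × 16,800/24,000 = $2,562.
Child Tax Credit: income exceeds $33,500 by $10,300, which is 26 full-or-partial $400 increments; reduction = 26 × $85 = $2,210, leaving $892.
Earned Income Credit: $43,800 meets or exceeds the $37,000 cutoff, so the credit is $0.
Total: $2,562 + $892 + $0 = $3,454.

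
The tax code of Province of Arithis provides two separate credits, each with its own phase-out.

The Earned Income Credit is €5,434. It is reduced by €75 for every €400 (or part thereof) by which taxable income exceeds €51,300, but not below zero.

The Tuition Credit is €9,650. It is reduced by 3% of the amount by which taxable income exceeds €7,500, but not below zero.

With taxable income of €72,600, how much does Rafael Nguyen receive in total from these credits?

Earned Income Credit: income exceeds €51,300 by €21,300, which is 54 full-or-partial €400 increments; reduction = 54 × €75 = €4,050, leaving €1,384.
Tuition Credit: 3% of the €65,100 excess over €7,500 is €1,953; credit = €9,650 − €1,953 = €7,697.
Total: €1,384 + €7,697 = €9,081.

€9,081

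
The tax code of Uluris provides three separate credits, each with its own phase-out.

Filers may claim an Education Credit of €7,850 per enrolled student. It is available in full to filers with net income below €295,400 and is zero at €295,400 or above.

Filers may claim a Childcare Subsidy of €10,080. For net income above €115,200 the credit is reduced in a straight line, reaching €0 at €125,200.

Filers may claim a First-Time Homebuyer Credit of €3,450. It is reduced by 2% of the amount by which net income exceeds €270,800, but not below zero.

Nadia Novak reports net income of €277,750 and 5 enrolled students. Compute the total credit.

€42,561

Education Credit: base = 5 × €7,850 = €39,250. €277,750 is below the €295,400 cutoff, so the full €39,250 applies.
Childcare Subsidy: €277,750 is at or above €125,200, so the credit is €0.
First-Time Homebuyer Credit: 2% of the €6,950 excess over €270,800 is €139; credit = €3,450 − €139 = €3,311.
Total: €39,250 + €0 + €3,311 = €42,561.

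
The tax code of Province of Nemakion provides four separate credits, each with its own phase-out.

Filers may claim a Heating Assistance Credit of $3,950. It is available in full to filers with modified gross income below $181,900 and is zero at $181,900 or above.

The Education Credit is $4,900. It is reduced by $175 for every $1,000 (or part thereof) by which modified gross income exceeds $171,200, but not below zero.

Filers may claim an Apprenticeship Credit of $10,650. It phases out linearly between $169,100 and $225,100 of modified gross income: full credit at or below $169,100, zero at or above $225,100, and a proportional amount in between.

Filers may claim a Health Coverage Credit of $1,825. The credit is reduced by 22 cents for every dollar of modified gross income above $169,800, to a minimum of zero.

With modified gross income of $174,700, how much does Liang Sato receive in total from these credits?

$18,482

Heating Assistance Credit: $174,700 is below the $181,900 cutoff, so the full $3,950 applies.
Education Credit: income exceeds $171,200 by $3,500, which is 4 full-or-partial $1,000 increments; reduction = 4 × $175 = $700, leaving $4,200.
Apprenticeship Credit: $174,700 is $5,600 into a $56,000 phase-out range, leaving 50,400/56,000 of the credit: $10,650 × 50,400/56,000 = $9,585.
Health Coverage Credit: 22% of the $4,900 excess over $169,800 is $1,078; credit = $1,825 − $1,078 = $747.
Total: $3,950 + $4,200 + $9,585 + $747 = $18,482.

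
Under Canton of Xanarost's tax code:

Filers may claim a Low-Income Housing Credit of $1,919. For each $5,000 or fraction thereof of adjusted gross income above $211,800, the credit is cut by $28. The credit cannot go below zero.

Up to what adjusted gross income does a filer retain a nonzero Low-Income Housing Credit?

After 68 increments the reduction is 68 × $28 = $1,904, leaving $15; one more increment wipes it out. Increment 68 ends at excess 68 × $5,000 = $340,000, so the highest qualifying income is $211,800 + $340,000 = $551,800.

$551,800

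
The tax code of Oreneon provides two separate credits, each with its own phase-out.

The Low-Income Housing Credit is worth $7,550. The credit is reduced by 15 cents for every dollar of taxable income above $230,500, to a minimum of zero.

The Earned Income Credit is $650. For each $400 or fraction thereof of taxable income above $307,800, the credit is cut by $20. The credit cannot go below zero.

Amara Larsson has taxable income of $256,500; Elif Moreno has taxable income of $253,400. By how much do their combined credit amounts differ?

$465

Amara ($256,500): Low-Income Housing Credit: 15% of the $26,000 excess over $230,500 is $3,900; credit = $7,550 − $3,900 = $3,650. Earned Income Credit: $256,500 is at or below the $307,800 threshold, so the full $650 applies. total $3,650 + $650 = $4,300
Elif ($253,400): Low-Income Housing Credit: 15% of the $22,900 excess over $230,500 is $3,435; credit = $7,550 − $3,435 = $4,115. Earned Income Credit: $253,400 is at or below the $307,800 threshold, so the full $650 applies. total $4,115 + $650 = $4,765
Difference: |$4,300 − $4,765| = $465.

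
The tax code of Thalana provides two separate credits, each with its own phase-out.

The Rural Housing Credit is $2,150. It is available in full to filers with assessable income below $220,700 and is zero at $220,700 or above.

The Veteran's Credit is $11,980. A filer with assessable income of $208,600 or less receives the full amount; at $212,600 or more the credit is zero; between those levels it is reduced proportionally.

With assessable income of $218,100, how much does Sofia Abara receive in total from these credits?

Rural Housing Credit: $218,100 is below the $220,700 cutoff, so the full $2,150 applies.
Veteran's Credit: $218,100 is at or above $212,600, so the credit is $0.
Total: $2,150 + $0 = $2,150.

$2,150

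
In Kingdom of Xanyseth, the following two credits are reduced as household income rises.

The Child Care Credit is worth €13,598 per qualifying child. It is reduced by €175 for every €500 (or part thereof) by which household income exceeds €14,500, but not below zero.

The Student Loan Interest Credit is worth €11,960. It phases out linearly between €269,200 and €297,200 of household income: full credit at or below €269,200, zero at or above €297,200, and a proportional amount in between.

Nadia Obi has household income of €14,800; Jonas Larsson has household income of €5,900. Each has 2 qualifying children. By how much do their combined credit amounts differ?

Nadia (€14,800): Child Care Credit: base = 2 × €13,598 = €27,196. income exceeds €14,500 by €300, which is 1 full-or-partial €500 increment; reduction = 1 × €175 = €175, leaving €27,021. Student Loan Interest Credit: €14,800 is at or below the €269,200 threshold, so the full €11,960 applies. total €27,021 + €11,960 = €38,981
Jonas (€5,900): Child Care Credit: base = 2 × €13,598 = €27,196. €5,900 is at or below the €14,500 threshold, so the full €27,196 applies. Student Loan Interest Credit: €5,900 is at or below the €269,200 threshold, so the full €11,960 applies. total €27,196 + €11,960 = €39,156
Difference: |€38,981 − €39,156| = €175.

€175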